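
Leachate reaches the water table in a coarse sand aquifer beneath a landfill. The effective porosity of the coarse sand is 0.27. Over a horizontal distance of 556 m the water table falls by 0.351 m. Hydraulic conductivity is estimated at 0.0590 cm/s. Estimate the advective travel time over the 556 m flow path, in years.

12.8

Convert K: 0.0590 cm/s × 864 = 50.98 m/day.
Hydraulic gradient i = Δh / L = 0.351 / 556 = 0.0006313.
Darcy flux q = K · i = 50.98 × 0.0006313 = 0.03218 m/day.
Seepage velocity v = q / n_e = 0.03218 / 0.27 = 0.1192 m/day.
Travel time t = L / v = 556 / 0.1192 = 4665 days = 12.77 years.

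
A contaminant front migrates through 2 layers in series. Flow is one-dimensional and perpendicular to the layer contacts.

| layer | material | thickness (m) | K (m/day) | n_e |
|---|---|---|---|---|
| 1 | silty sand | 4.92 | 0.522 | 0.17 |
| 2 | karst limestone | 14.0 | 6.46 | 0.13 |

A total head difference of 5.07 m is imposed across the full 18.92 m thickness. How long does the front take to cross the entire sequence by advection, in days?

With flow normal to the layers, continuity requires the same specific discharge q through every layer.
Σ(b_i/K_i) = 4.92/0.522 + 14.0/6.46 = 11.59 d.
q = Δh / Σ(b_i/K_i) = 5.07 / 11.59 = 0.4374 m/day.
In each layer the seepage velocity is v_i = q/n_i, so the layer transit time is t_i = b_i·n_i / q:
  layer 1 (silty sand): t_1 = 4.92 × 0.17 / 0.4374 = 1.912 d
  layer 2 (karst limestone): t_2 = 14.0 × 0.13 / 0.4374 = 4.161 d
Total t = Σ t_i = 6.074 days.

6.07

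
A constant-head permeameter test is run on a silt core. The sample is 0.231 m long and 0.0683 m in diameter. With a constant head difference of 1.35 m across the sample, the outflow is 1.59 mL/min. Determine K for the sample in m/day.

Cross-sectional area A = π·(d/2)² = π × (0.0683/2)² = 0.003664 m².
Convert discharge: 1.59 mL/min = 2.650e-08 m³/s.
Darcy's law rearranged: K = Q·L / (A·Δh) = 2.650e-08 × 0.231 / (0.003664 × 1.35) = 1.238e-06 m/s = 0.1069 m/day.

0.107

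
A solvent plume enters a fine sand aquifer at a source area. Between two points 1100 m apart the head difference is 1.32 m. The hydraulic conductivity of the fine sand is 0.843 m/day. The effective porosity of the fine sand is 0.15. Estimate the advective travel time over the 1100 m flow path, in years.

Hydraulic gradient i = Δh / L = 1.32 / 1100 = 0.001200.
Darcy flux q = K · i = 0.8430 × 0.001200 = 0.001012 m/day.
Seepage velocity v = q / n_e = 0.001012 / 0.15 = 0.006744 m/day.
Travel time t = L / v = 1100 / 0.006744 = 1.631e+05 days = 446.6 years.

447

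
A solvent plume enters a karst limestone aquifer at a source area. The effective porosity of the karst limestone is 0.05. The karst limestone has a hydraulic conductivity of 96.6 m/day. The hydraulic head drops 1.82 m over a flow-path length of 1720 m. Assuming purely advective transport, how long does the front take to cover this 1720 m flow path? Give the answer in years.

Hydraulic gradient i = Δh / L = 1.82 / 1720 = 0.001058.
Darcy flux q = K · i = 96.60 × 0.001058 = 0.1022 m/day.
Seepage velocity v = q / n_e = 0.1022 / 0.05 = 2.044 m/day.
Travel time t = L / v = 1720 / 2.044 = 841.4 days = 2.303 years.

2.30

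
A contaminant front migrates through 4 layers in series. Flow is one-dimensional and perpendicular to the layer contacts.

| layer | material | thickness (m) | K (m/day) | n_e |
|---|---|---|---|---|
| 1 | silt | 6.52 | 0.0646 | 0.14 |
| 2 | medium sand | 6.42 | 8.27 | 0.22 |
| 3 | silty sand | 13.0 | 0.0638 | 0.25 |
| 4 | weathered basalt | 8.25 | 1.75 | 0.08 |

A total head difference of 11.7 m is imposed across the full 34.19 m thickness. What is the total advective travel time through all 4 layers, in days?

With flow normal to the layers, continuity requires the same specific discharge q through every layer.
Σ(b_i/K_i) = 6.52/0.0646 + 6.42/8.27 + 13.0/0.0638 + 8.25/1.75 = 310.2 d.
q = Δh / Σ(b_i/K_i) = 11.7 / 310.2 = 0.03772 m/day.
In each layer the seepage velocity is v_i = q/n_i, so the layer transit time is t_i = b_i·n_i / q:
  layer 1 (silt): t_1 = 6.52 × 0.14 / 0.03772 = 24.20 d
  layer 2 (medium sand): t_2 = 6.42 × 0.22 / 0.03772 = 37.44 d
  layer 3 (silty sand): t_3 = 13.0 × 0.25 / 0.03772 = 86.16 d
  layer 4 (weathered basalt): t_4 = 8.25 × 0.08 / 0.03772 = 17.50 d
Total t = Σ t_i = 165.3 days.

165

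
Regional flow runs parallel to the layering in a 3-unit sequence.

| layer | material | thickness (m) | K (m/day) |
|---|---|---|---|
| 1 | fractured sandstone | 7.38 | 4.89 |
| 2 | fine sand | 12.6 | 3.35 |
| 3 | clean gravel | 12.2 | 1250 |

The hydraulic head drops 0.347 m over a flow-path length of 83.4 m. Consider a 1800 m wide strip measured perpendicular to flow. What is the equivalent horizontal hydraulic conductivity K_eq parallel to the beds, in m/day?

Flow is parallel to layering, so each bed carries its own Darcy discharge and the transmissivities add.
Σ(K_i·b_i) = 4.89×7.38 + 3.35×12.6 + 1250×12.2 = 15328 m²/day.
Total thickness b = 32.18 m, so K_eq = Σ(K_i·b_i)/b = 476.3 m/day.

476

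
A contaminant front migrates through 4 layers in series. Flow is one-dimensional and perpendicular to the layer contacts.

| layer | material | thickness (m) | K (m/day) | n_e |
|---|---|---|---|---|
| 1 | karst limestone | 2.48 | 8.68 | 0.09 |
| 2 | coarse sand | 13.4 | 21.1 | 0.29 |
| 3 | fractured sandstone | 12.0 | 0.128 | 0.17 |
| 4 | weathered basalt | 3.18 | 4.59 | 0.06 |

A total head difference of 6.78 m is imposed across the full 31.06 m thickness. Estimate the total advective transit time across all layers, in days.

89.2

With flow normal to the layers, continuity requires the same specific discharge q through every layer.
Σ(b_i/K_i) = 2.48/8.68 + 13.4/21.1 + 12.0/0.128 + 3.18/4.59 = 95.36 d.
q = Δh / Σ(b_i/K_i) = 6.78 / 95.36 = 0.07110 m/day.
In each layer the seepage velocity is v_i = q/n_i, so the layer transit time is t_i = b_i·n_i / q:
  layer 1 (karst limestone): t_1 = 2.48 × 0.09 / 0.07110 = 3.139 d
  layer 2 (coarse sand): t_2 = 13.4 × 0.29 / 0.07110 = 54.66 d
  layer 3 (fractured sandstone): t_3 = 12.0 × 0.17 / 0.07110 = 28.69 d
  layer 4 (weathered basalt): t_4 = 3.18 × 0.06 / 0.07110 = 2.684 d
Total t = Σ t_i = 89.17 days.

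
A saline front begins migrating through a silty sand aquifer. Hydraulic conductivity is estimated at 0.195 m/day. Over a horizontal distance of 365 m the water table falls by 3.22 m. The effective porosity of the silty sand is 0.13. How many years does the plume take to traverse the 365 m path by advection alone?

Hydraulic gradient i = Δh / L = 3.22 / 365 = 0.008822.
Darcy flux q = K · i = 0.1950 × 0.008822 = 0.001720 m/day.
Seepage velocity v = q / n_e = 0.001720 / 0.13 = 0.01323 m/day.
Travel time t = L / v = 365 / 0.01323 = 27583 days = 75.52 years.

75.5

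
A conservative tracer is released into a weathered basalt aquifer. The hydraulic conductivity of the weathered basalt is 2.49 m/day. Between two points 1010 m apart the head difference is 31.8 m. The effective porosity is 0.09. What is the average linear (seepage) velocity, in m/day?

0.871

Hydraulic gradient i = Δh / L = 31.8 / 1010 = 0.03149.
Darcy flux q = K · i = 2.490 × 0.03149 = 0.07840 m/day.
Seepage velocity v = q / n_e = 0.07840 / 0.09 = 0.8711 m/day.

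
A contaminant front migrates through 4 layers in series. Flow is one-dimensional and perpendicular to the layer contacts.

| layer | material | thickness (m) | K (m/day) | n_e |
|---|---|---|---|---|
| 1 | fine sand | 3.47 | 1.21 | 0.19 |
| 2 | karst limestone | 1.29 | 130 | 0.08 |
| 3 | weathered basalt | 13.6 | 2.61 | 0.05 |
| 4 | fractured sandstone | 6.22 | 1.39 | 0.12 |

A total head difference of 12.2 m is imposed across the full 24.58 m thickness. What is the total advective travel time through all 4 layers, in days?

With flow normal to the layers, continuity requires the same specific discharge q through every layer.
Σ(b_i/K_i) = 3.47/1.21 + 1.29/130 + 13.6/2.61 + 6.22/1.39 = 12.56 d.
q = Δh / Σ(b_i/K_i) = 12.2 / 12.56 = 0.9711 m/day.
In each layer the seepage velocity is v_i = q/n_i, so the layer transit time is t_i = b_i·n_i / q:
  layer 1 (fine sand): t_1 = 3.47 × 0.19 / 0.9711 = 0.6789 d
  layer 2 (karst limestone): t_2 = 1.29 × 0.08 / 0.9711 = 0.1063 d
  layer 3 (weathered basalt): t_3 = 13.6 × 0.05 / 0.9711 = 0.7002 d
  layer 4 (fractured sandstone): t_4 = 6.22 × 0.12 / 0.9711 = 0.7686 d
Total t = Σ t_i = 2.254 days.

2.25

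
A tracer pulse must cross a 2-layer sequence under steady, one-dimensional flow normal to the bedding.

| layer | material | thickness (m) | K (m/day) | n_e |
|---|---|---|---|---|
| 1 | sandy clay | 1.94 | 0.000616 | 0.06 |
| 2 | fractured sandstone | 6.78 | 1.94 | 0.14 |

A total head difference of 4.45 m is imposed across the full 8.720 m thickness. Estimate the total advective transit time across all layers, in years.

With flow normal to the layers, continuity requires the same specific discharge q through every layer.
Σ(b_i/K_i) = 1.94/0.000616 + 6.78/1.94 = 3153 d.
q = Δh / Σ(b_i/K_i) = 4.45 / 3153 = 0.001411 m/day.
In each layer the seepage velocity is v_i = q/n_i, so the layer transit time is t_i = b_i·n_i / q:
  layer 1 (sandy clay): t_1 = 1.94 × 0.06 / 0.001411 = 82.47 d
  layer 2 (fractured sandstone): t_2 = 6.78 × 0.14 / 0.001411 = 672.5 d
Total t = Σ t_i = 755.0 days = 2.067 years.

2.07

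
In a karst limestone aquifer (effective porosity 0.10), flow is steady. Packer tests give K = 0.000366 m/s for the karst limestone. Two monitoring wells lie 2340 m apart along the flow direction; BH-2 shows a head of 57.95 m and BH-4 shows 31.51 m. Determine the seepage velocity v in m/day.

3.57

Convert K: 0.000366 m/s × 86400 = 31.62 m/day.
Hydraulic gradient i = (57.95 − 31.51) / 2340 = 26.44 / 2340 = 0.01130.
Darcy flux q = K · i = 31.62 × 0.01130 = 0.3573 m/day.
Seepage velocity v = q / n_e = 0.3573 / 0.10 = 3.573 m/day.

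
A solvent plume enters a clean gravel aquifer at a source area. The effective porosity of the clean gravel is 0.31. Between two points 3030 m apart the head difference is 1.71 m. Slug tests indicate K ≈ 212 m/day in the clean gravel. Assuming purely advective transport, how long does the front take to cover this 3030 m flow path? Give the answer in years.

Hydraulic gradient i = Δh / L = 1.71 / 3030 = 0.0005644.
Darcy flux q = K · i = 212.0 × 0.0005644 = 0.1196 m/day.
Seepage velocity v = q / n_e = 0.1196 / 0.31 = 0.3859 m/day.
Travel time t = L / v = 3030 / 0.3859 = 7851 days = 21.49 years.

21.5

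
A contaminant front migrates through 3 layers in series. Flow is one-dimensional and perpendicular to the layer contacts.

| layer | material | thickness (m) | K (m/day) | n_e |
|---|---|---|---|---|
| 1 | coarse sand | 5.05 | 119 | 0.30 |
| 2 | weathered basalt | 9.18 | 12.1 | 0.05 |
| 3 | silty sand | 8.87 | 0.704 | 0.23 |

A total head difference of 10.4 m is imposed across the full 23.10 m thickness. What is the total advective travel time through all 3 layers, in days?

5.17

With flow normal to the layers, continuity requires the same specific discharge q through every layer.
Σ(b_i/K_i) = 5.05/119 + 9.18/12.1 + 8.87/0.704 = 13.40 d.
q = Δh / Σ(b_i/K_i) = 10.4 / 13.40 = 0.7761 m/day.
In each layer the seepage velocity is v_i = q/n_i, so the layer transit time is t_i = b_i·n_i / q:
  layer 1 (coarse sand): t_1 = 5.05 × 0.30 / 0.7761 = 1.952 d
  layer 2 (weathered basalt): t_2 = 9.18 × 0.05 / 0.7761 = 0.5914 d
  layer 3 (silty sand): t_3 = 8.87 × 0.23 / 0.7761 = 2.629 d
Total t = Σ t_i = 5.172 days.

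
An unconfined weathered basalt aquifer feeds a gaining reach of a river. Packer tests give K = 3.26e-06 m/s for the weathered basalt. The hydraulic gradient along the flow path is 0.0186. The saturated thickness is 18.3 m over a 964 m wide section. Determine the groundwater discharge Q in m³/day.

92.4

Convert K: 3.26e-06 m/s × 86400 = 0.2817 m/day.
Cross-sectional area A = 964 × 18.3 = 17641 m².
Hydraulic gradient i = 0.0186.
Darcy's law: Q = K · A · i = 0.2817 × 17641 × 0.01860 = 92.42 m³/day.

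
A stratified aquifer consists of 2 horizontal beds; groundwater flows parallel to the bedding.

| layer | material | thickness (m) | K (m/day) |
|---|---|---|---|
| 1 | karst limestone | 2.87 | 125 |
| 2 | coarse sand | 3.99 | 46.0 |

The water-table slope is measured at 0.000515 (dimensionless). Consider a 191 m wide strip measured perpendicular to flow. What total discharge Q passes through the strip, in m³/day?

53.3

Flow is parallel to layering, so each bed carries its own Darcy discharge and the transmissivities add.
Σ(K_i·b_i) = 125×2.87 + 46.0×3.99 = 542.3 m²/day.
Hydraulic gradient i = 0.000515.
Q = Σ(K_i·b_i) · W · i = 542.3 × 191 × 0.0005150 = 53.34 m³/day.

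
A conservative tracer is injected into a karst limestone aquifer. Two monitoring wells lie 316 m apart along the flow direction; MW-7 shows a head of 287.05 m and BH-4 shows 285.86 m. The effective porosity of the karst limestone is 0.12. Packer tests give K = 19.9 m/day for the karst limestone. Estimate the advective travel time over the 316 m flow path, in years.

1.39

Hydraulic gradient i = (287.05 − 285.86) / 316 = 1.19 / 316 = 0.003766.
Darcy flux q = K · i = 19.90 × 0.003766 = 0.07494 m/day.
Seepage velocity v = q / n_e = 0.07494 / 0.12 = 0.6245 m/day.
Travel time t = L / v = 316 / 0.6245 = 506.0 days = 1.385 years.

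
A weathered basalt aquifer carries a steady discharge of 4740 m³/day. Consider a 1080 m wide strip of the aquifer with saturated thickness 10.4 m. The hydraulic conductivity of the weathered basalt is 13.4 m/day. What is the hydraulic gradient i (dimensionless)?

Cross-sectional area A = 1080 × 10.4 = 11232 m².
From Q = K·A·i, i = Q / (K·A) = 4740 / (13.40 × 11232) = 0.03149.

0.0315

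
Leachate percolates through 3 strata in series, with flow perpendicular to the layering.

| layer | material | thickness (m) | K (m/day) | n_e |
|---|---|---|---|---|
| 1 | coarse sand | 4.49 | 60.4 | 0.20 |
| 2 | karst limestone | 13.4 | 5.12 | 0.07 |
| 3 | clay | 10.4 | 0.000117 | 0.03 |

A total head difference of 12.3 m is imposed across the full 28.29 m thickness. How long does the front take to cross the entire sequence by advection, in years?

42.5

With flow normal to the layers, continuity requires the same specific discharge q through every layer.
Σ(b_i/K_i) = 4.49/60.4 + 13.4/5.12 + 10.4/0.000117 = 88892 d.
q = Δh / Σ(b_i/K_i) = 12.3 / 88892 = 0.0001384 m/day.
In each layer the seepage velocity is v_i = q/n_i, so the layer transit time is t_i = b_i·n_i / q:
  layer 1 (coarse sand): t_1 = 4.49 × 0.20 / 0.0001384 = 6490 d
  layer 2 (karst limestone): t_2 = 13.4 × 0.07 / 0.0001384 = 6779 d
  layer 3 (clay): t_3 = 10.4 × 0.03 / 0.0001384 = 2255 d
Total t = Σ t_i = 15524 days = 42.50 years.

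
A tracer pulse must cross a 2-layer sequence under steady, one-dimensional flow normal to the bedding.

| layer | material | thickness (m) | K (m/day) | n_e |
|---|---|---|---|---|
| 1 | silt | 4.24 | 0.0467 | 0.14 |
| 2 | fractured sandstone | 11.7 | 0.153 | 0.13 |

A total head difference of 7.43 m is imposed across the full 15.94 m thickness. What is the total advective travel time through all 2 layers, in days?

47.6

With flow normal to the layers, continuity requires the same specific discharge q through every layer.
Σ(b_i/K_i) = 4.24/0.0467 + 11.7/0.153 = 167.3 d.
q = Δh / Σ(b_i/K_i) = 7.43 / 167.3 = 0.04442 m/day.
In each layer the seepage velocity is v_i = q/n_i, so the layer transit time is t_i = b_i·n_i / q:
  layer 1 (silt): t_1 = 4.24 × 0.14 / 0.04442 = 13.36 d
  layer 2 (fractured sandstone): t_2 = 11.7 × 0.13 / 0.04442 = 34.24 d
Total t = Σ t_i = 47.60 days.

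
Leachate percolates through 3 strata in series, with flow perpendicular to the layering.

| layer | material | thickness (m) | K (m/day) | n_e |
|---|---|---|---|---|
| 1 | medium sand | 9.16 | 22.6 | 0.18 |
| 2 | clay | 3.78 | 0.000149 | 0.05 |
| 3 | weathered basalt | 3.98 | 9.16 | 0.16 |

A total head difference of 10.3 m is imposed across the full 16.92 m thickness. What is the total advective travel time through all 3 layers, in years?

With flow normal to the layers, continuity requires the same specific discharge q through every layer.
Σ(b_i/K_i) = 9.16/22.6 + 3.78/0.000149 + 3.98/9.16 = 25370 d.
q = Δh / Σ(b_i/K_i) = 10.3 / 25370 = 0.0004060 m/day.
In each layer the seepage velocity is v_i = q/n_i, so the layer transit time is t_i = b_i·n_i / q:
  layer 1 (medium sand): t_1 = 9.16 × 0.18 / 0.0004060 = 4061 d
  layer 2 (clay): t_2 = 3.78 × 0.05 / 0.0004060 = 465.5 d
  layer 3 (weathered basalt): t_3 = 3.98 × 0.16 / 0.0004060 = 1569 d
Total t = Σ t_i = 6095 days = 16.69 years.

16.7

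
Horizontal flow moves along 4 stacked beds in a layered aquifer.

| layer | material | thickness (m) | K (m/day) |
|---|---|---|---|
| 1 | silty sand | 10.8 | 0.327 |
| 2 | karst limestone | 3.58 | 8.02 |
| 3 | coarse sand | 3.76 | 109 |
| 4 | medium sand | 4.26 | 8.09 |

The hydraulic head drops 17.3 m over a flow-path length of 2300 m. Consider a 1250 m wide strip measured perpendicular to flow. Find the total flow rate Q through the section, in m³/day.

4480

Flow is parallel to layering, so each bed carries its own Darcy discharge and the transmissivities add.
Σ(K_i·b_i) = 0.327×10.8 + 8.02×3.58 + 109×3.76 + 8.09×4.26 = 476.5 m²/day.
Hydraulic gradient i = Δh / L = 17.3 / 2300 = 0.007522.
Q = Σ(K_i·b_i) · W · i = 476.5 × 1250 × 0.007522 = 4481 m³/day.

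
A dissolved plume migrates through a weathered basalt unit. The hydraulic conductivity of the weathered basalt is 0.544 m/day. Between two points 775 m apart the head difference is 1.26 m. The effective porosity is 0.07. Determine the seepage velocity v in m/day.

0.0126

Hydraulic gradient i = Δh / L = 1.26 / 775 = 0.001626.
Darcy flux q = K · i = 0.5440 × 0.001626 = 0.0008844 m/day.
Seepage velocity v = q / n_e = 0.0008844 / 0.07 = 0.01263 m/day.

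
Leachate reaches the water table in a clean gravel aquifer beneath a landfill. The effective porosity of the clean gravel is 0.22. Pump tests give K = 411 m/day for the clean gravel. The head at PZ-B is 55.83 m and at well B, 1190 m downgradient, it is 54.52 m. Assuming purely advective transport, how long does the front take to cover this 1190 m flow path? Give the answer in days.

579

Hydraulic gradient i = (55.83 − 54.52) / 1190 = 1.31 / 1190 = 0.001101.
Darcy flux q = K · i = 411.0 × 0.001101 = 0.4524 m/day.
Seepage velocity v = q / n_e = 0.4524 / 0.22 = 2.057 m/day.
Travel time t = L / v = 1190 / 2.057 = 578.6 days.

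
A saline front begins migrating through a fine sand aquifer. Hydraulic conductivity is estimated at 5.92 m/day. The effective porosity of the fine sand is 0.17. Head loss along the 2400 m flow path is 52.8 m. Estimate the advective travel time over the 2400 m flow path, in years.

8.58

Hydraulic gradient i = Δh / L = 52.8 / 2400 = 0.02200.
Darcy flux q = K · i = 5.920 × 0.02200 = 0.1302 m/day.
Seepage velocity v = q / n_e = 0.1302 / 0.17 = 0.7661 m/day.
Travel time t = L / v = 2400 / 0.7661 = 3133 days = 8.577 years.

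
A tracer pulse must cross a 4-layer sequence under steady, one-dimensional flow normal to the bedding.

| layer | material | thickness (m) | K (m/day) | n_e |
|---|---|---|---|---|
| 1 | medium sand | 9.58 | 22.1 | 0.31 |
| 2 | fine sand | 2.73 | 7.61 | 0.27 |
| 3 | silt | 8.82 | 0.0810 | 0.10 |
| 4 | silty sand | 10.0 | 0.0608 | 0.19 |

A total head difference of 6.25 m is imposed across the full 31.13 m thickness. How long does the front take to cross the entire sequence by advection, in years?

0.779

With flow normal to the layers, continuity requires the same specific discharge q through every layer.
Σ(b_i/K_i) = 9.58/22.1 + 2.73/7.61 + 8.82/0.0810 + 10.0/0.0608 = 274.2 d.
q = Δh / Σ(b_i/K_i) = 6.25 / 274.2 = 0.02280 m/day.
In each layer the seepage velocity is v_i = q/n_i, so the layer transit time is t_i = b_i·n_i / q:
  layer 1 (medium sand): t_1 = 9.58 × 0.31 / 0.02280 = 130.3 d
  layer 2 (fine sand): t_2 = 2.73 × 0.27 / 0.02280 = 32.33 d
  layer 3 (silt): t_3 = 8.82 × 0.10 / 0.02280 = 38.69 d
  layer 4 (silty sand): t_4 = 10.0 × 0.19 / 0.02280 = 83.34 d
Total t = Σ t_i = 284.6 days = 0.7793 years.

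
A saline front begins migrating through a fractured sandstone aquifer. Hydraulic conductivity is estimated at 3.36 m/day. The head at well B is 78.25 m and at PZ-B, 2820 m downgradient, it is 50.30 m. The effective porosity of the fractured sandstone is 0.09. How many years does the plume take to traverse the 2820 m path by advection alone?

20.9

Hydraulic gradient i = (78.25 − 50.30) / 2820 = 27.95 / 2820 = 0.009911.
Darcy flux q = K · i = 3.360 × 0.009911 = 0.03330 m/day.
Seepage velocity v = q / n_e = 0.03330 / 0.09 = 0.3700 m/day.
Travel time t = L / v = 2820 / 0.3700 = 7621 days = 20.87 years.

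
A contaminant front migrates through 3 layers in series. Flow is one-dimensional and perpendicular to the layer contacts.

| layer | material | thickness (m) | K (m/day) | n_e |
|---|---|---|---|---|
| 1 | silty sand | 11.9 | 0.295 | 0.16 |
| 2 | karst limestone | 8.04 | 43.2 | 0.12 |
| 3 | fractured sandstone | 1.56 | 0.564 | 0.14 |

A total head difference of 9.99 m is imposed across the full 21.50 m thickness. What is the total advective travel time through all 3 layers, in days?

13.4

With flow normal to the layers, continuity requires the same specific discharge q through every layer.
Σ(b_i/K_i) = 11.9/0.295 + 8.04/43.2 + 1.56/0.564 = 43.29 d.
q = Δh / Σ(b_i/K_i) = 9.99 / 43.29 = 0.2308 m/day.
In each layer the seepage velocity is v_i = q/n_i, so the layer transit time is t_i = b_i·n_i / q:
  layer 1 (silty sand): t_1 = 11.9 × 0.16 / 0.2308 = 8.251 d
  layer 2 (karst limestone): t_2 = 8.04 × 0.12 / 0.2308 = 4.181 d
  layer 3 (fractured sandstone): t_3 = 1.56 × 0.14 / 0.2308 = 0.9464 d
Total t = Σ t_i = 13.38 days.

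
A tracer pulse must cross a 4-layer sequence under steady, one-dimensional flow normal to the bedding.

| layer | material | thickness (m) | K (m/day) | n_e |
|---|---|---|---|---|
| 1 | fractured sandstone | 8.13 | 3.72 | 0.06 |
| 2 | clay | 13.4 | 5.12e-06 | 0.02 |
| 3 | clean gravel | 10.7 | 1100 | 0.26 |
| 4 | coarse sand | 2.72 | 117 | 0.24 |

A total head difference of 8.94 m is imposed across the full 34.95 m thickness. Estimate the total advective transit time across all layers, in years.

3360

With flow normal to the layers, continuity requires the same specific discharge q through every layer.
Σ(b_i/K_i) = 8.13/3.72 + 13.4/5.12e-06 + 10.7/1100 + 2.72/117 = 2.617e+06 d.
q = Δh / Σ(b_i/K_i) = 8.94 / 2.617e+06 = 3.416e-06 m/day.
In each layer the seepage velocity is v_i = q/n_i, so the layer transit time is t_i = b_i·n_i / q:
  layer 1 (fractured sandstone): t_1 = 8.13 × 0.06 / 3.416e-06 = 1.428e+05 d
  layer 2 (clay): t_2 = 13.4 × 0.02 / 3.416e-06 = 78457 d
  layer 3 (clean gravel): t_3 = 10.7 × 0.26 / 3.416e-06 = 8.144e+05 d
  layer 4 (coarse sand): t_4 = 2.72 × 0.24 / 3.416e-06 = 1.911e+05 d
Total t = Σ t_i = 1.227e+06 days = 3359 years.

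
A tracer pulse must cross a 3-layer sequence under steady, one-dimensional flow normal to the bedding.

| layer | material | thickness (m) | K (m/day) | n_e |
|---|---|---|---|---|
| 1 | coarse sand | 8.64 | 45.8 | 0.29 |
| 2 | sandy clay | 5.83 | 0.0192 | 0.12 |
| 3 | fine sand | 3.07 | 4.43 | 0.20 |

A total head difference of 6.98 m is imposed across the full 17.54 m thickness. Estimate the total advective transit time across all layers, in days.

With flow normal to the layers, continuity requires the same specific discharge q through every layer.
Σ(b_i/K_i) = 8.64/45.8 + 5.83/0.0192 + 3.07/4.43 = 304.5 d.
q = Δh / Σ(b_i/K_i) = 6.98 / 304.5 = 0.02292 m/day.
In each layer the seepage velocity is v_i = q/n_i, so the layer transit time is t_i = b_i·n_i / q:
  layer 1 (coarse sand): t_1 = 8.64 × 0.29 / 0.02292 = 109.3 d
  layer 2 (sandy clay): t_2 = 5.83 × 0.12 / 0.02292 = 30.52 d
  layer 3 (fine sand): t_3 = 3.07 × 0.20 / 0.02292 = 26.79 d
Total t = Σ t_i = 166.6 days.

167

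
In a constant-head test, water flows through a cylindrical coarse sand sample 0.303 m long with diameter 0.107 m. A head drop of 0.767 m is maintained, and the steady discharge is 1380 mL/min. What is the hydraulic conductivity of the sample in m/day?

Cross-sectional area A = π·(d/2)² = π × (0.107/2)² = 0.008992 m².
Convert discharge: 1380 mL/min = 2.300e-05 m³/s.
Darcy's law rearranged: K = Q·L / (A·Δh) = 2.300e-05 × 0.303 / (0.008992 × 0.767) = 0.001010 m/s = 87.30 m/day.

87.3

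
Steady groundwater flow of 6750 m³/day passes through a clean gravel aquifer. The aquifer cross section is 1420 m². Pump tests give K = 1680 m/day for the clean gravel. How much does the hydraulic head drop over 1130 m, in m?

From Q = K·A·i, i = Q / (K·A) = 6750 / (1680 × 1420) = 0.002829.
Head loss Δh = i · L = 0.002829 × 1130 = 3.197 m.

3.20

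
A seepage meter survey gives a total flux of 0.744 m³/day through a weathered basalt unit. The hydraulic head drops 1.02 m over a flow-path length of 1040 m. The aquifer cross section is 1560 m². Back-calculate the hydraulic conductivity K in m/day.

Hydraulic gradient i = Δh / L = 1.02 / 1040 = 0.0009808.
From Q = K·A·i, K = Q / (A·i) = 0.744 / (1560 × 0.0009808) = 0.4863 m/day.

0.486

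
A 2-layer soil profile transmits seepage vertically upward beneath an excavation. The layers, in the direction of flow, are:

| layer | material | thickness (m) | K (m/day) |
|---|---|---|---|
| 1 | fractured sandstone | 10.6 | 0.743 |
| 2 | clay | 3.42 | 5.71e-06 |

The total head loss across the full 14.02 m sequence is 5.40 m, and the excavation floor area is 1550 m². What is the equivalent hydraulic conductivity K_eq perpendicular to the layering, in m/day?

Flow is perpendicular to layering, so the layers act in series and the equivalent K is the thickness-weighted harmonic mean.
Total thickness L = 10.6 + 3.42 = 14.02 m.
Σ(b_i/K_i) = 10.6/0.743 + 3.42/5.71e-06 = 5.990e+05 d.
K_eq = L / Σ(b_i/K_i) = 14.02 / 5.990e+05 = 2.341e-05 m/day.

2.34e-05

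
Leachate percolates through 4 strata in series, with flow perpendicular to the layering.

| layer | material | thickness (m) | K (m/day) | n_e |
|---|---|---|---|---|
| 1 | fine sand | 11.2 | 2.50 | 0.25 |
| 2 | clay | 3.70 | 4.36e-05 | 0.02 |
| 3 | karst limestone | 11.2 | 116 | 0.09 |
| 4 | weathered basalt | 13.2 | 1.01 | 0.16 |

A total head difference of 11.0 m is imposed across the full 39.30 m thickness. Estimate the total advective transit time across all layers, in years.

127

With flow normal to the layers, continuity requires the same specific discharge q through every layer.
Σ(b_i/K_i) = 11.2/2.50 + 3.70/4.36e-05 + 11.2/116 + 13.2/1.01 = 84880 d.
q = Δh / Σ(b_i/K_i) = 11.0 / 84880 = 0.0001296 m/day.
In each layer the seepage velocity is v_i = q/n_i, so the layer transit time is t_i = b_i·n_i / q:
  layer 1 (fine sand): t_1 = 11.2 × 0.25 / 0.0001296 = 21606 d
  layer 2 (clay): t_2 = 3.70 × 0.02 / 0.0001296 = 571.0 d
  layer 3 (karst limestone): t_3 = 11.2 × 0.09 / 0.0001296 = 7778 d
  layer 4 (weathered basalt): t_4 = 13.2 × 0.16 / 0.0001296 = 16297 d
Total t = Σ t_i = 46252 days = 126.6 years.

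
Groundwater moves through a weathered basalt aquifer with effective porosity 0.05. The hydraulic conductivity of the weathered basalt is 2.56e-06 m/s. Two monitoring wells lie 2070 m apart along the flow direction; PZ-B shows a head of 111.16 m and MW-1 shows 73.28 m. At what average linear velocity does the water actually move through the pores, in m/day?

0.0810

Convert K: 2.56e-06 m/s × 86400 = 0.2212 m/day.
Hydraulic gradient i = (111.16 − 73.28) / 2070 = 37.88 / 2070 = 0.01830.
Darcy flux q = K · i = 0.2212 × 0.01830 = 0.004048 m/day.
Seepage velocity v = q / n_e = 0.004048 / 0.05 = 0.08095 m/day.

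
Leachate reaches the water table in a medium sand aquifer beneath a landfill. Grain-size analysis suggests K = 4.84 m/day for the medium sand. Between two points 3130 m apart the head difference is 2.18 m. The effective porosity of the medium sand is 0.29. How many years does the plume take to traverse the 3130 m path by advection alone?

737

Hydraulic gradient i = Δh / L = 2.18 / 3130 = 0.0006965.
Darcy flux q = K · i = 4.840 × 0.0006965 = 0.003371 m/day.
Seepage velocity v = q / n_e = 0.003371 / 0.29 = 0.01162 m/day.
Travel time t = L / v = 3130 / 0.01162 = 2.693e+05 days = 737.2 years.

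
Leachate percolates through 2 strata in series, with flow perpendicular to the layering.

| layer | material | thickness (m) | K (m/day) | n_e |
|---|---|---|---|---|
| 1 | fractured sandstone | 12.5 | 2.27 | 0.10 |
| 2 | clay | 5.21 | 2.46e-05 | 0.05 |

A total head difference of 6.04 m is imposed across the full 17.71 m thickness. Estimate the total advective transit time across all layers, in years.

With flow normal to the layers, continuity requires the same specific discharge q through every layer.
Σ(b_i/K_i) = 12.5/2.27 + 5.21/2.46e-05 = 2.118e+05 d.
q = Δh / Σ(b_i/K_i) = 6.04 / 2.118e+05 = 2.852e-05 m/day.
In each layer the seepage velocity is v_i = q/n_i, so the layer transit time is t_i = b_i·n_i / q:
  layer 1 (fractured sandstone): t_1 = 12.5 × 0.10 / 2.852e-05 = 43832 d
  layer 2 (clay): t_2 = 5.21 × 0.05 / 2.852e-05 = 9134 d
Total t = Σ t_i = 52966 days = 145.0 years.

145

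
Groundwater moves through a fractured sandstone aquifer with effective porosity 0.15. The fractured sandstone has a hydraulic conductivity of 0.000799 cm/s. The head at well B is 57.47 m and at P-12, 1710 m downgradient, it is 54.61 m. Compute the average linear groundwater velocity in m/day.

0.00770

Convert K: 0.000799 cm/s × 864 = 0.6903 m/day.
Hydraulic gradient i = (57.47 − 54.61) / 1710 = 2.86 / 1710 = 0.001673.
Darcy flux q = K · i = 0.6903 × 0.001673 = 0.001155 m/day.
Seepage velocity v = q / n_e = 0.001155 / 0.15 = 0.007697 m/day.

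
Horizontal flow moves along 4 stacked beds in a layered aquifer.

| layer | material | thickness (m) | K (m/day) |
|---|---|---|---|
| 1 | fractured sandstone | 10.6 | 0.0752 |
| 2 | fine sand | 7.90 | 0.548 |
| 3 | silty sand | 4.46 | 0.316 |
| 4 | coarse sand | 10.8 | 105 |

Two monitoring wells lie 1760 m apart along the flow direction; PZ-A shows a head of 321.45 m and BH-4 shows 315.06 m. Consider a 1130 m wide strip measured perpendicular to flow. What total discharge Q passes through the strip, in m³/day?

4680

Flow is parallel to layering, so each bed carries its own Darcy discharge and the transmissivities add.
Σ(K_i·b_i) = 0.0752×10.6 + 0.548×7.90 + 0.316×4.46 + 105×10.8 = 1141 m²/day.
Hydraulic gradient i = (321.45 − 315.06) / 1760 = 6.39 / 1760 = 0.003631.
Q = Σ(K_i·b_i) · W · i = 1141 × 1130 × 0.003631 = 4679 m³/day.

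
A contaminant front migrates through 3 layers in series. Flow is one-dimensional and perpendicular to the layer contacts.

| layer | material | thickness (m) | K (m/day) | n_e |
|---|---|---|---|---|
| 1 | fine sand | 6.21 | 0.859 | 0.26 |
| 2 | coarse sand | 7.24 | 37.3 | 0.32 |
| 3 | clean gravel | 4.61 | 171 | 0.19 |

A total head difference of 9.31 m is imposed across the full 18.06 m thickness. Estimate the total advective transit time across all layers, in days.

With flow normal to the layers, continuity requires the same specific discharge q through every layer.
Σ(b_i/K_i) = 6.21/0.859 + 7.24/37.3 + 4.61/171 = 7.450 d.
q = Δh / Σ(b_i/K_i) = 9.31 / 7.450 = 1.250 m/day.
In each layer the seepage velocity is v_i = q/n_i, so the layer transit time is t_i = b_i·n_i / q:
  layer 1 (fine sand): t_1 = 6.21 × 0.26 / 1.250 = 1.292 d
  layer 2 (coarse sand): t_2 = 7.24 × 0.32 / 1.250 = 1.854 d
  layer 3 (clean gravel): t_3 = 4.61 × 0.19 / 1.250 = 0.7009 d
Total t = Σ t_i = 3.847 days.

3.85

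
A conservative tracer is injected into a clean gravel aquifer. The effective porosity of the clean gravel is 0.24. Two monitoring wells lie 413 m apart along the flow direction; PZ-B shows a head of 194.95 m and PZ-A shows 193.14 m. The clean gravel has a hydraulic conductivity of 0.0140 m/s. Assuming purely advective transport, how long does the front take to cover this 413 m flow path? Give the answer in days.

Convert K: 0.0140 m/s × 86400 = 1210 m/day.
Hydraulic gradient i = (194.95 − 193.14) / 413 = 1.81 / 413 = 0.004383.
Darcy flux q = K · i = 1210 × 0.004383 = 5.301 m/day.
Seepage velocity v = q / n_e = 5.301 / 0.24 = 22.09 m/day.
Travel time t = L / v = 413 / 22.09 = 18.70 days.

18.7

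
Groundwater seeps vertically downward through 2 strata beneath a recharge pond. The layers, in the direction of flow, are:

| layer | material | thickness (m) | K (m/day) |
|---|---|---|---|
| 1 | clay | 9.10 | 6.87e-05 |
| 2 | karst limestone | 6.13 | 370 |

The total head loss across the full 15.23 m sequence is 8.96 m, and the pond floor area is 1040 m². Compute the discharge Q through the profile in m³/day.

Flow is perpendicular to layering, so the layers act in series and the equivalent K is the thickness-weighted harmonic mean.
Total thickness L = 9.10 + 6.13 = 15.23 m.
Σ(b_i/K_i) = 9.10/6.87e-05 + 6.13/370 = 1.325e+05 d.
K_eq = L / Σ(b_i/K_i) = 15.23 / 1.325e+05 = 0.0001150 m/day.
Q = K_eq · A · (Δh/L) = 0.0001150 × 1040 × (8.96/15.23) = 0.07035 m³/day.

0.0703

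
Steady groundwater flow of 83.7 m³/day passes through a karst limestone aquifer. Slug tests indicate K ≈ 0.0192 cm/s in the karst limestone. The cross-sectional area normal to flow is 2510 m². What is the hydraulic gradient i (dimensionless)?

0.00201

Convert K: 0.0192 cm/s × 864 = 16.59 m/day.
From Q = K·A·i, i = Q / (K·A) = 83.7 / (16.59 × 2510) = 0.002010.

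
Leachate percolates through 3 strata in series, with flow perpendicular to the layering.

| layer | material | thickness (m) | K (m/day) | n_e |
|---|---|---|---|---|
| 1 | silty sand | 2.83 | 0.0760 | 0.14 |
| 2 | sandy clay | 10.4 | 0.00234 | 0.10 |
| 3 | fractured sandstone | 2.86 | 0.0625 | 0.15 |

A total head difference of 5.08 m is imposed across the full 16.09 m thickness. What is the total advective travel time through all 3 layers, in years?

4.55

With flow normal to the layers, continuity requires the same specific discharge q through every layer.
Σ(b_i/K_i) = 2.83/0.0760 + 10.4/0.00234 + 2.86/0.0625 = 4527 d.
q = Δh / Σ(b_i/K_i) = 5.08 / 4527 = 0.001122 m/day.
In each layer the seepage velocity is v_i = q/n_i, so the layer transit time is t_i = b_i·n_i / q:
  layer 1 (silty sand): t_1 = 2.83 × 0.14 / 0.001122 = 353.1 d
  layer 2 (sandy clay): t_2 = 10.4 × 0.10 / 0.001122 = 926.9 d
  layer 3 (fractured sandstone): t_3 = 2.86 × 0.15 / 0.001122 = 382.3 d
Total t = Σ t_i = 1662 days = 4.551 years.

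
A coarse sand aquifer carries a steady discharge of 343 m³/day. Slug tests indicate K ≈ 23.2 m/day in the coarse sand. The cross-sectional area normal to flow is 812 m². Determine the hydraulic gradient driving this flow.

From Q = K·A·i, i = Q / (K·A) = 343 / (23.20 × 812.0) = 0.01821.

0.0182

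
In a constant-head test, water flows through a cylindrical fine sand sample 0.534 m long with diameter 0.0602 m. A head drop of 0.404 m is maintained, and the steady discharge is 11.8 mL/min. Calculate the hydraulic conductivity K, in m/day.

7.89

Cross-sectional area A = π·(d/2)² = π × (0.0602/2)² = 0.002846 m².
Convert discharge: 11.8 mL/min = 1.967e-07 m³/s.
Darcy's law rearranged: K = Q·L / (A·Δh) = 1.967e-07 × 0.534 / (0.002846 × 0.404) = 9.133e-05 m/s = 7.891 m/day.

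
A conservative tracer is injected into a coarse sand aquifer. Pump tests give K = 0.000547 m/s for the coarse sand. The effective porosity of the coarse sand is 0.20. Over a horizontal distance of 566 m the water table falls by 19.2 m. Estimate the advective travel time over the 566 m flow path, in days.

Convert K: 0.000547 m/s × 86400 = 47.26 m/day.
Hydraulic gradient i = Δh / L = 19.2 / 566 = 0.03392.
Darcy flux q = K · i = 47.26 × 0.03392 = 1.603 m/day.
Seepage velocity v = q / n_e = 1.603 / 0.20 = 8.016 m/day.
Travel time t = L / v = 566 / 8.016 = 70.61 days.

70.6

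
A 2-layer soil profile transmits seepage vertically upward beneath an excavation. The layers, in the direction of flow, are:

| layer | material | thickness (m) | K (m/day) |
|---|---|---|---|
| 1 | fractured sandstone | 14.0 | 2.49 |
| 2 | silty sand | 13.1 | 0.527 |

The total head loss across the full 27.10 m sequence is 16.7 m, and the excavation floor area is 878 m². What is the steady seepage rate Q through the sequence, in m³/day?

Flow is perpendicular to layering, so the layers act in series and the equivalent K is the thickness-weighted harmonic mean.
Total thickness L = 14.0 + 13.1 = 27.10 m.
Σ(b_i/K_i) = 14.0/2.49 + 13.1/0.527 = 30.48 d.
K_eq = L / Σ(b_i/K_i) = 27.10 / 30.48 = 0.8891 m/day.
Q = K_eq · A · (Δh/L) = 0.8891 × 878 × (16.7/27.10) = 481.1 m³/day.

481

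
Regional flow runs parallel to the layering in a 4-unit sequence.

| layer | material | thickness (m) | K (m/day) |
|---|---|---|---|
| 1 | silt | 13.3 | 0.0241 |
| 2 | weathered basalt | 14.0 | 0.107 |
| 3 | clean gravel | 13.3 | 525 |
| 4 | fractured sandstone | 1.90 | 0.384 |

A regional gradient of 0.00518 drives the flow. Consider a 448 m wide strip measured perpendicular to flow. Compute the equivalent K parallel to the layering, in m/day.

Flow is parallel to layering, so each bed carries its own Darcy discharge and the transmissivities add.
Σ(K_i·b_i) = 0.0241×13.3 + 0.107×14.0 + 525×13.3 + 0.384×1.90 = 6985 m²/day.
Total thickness b = 42.50 m, so K_eq = Σ(K_i·b_i)/b = 164.4 m/day.

164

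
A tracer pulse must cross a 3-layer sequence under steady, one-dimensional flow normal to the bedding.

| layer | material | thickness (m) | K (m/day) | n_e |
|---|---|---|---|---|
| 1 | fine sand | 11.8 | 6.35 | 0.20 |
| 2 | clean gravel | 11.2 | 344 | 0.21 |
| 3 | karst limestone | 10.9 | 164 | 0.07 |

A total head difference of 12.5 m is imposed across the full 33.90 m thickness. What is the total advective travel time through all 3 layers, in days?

0.857

With flow normal to the layers, continuity requires the same specific discharge q through every layer.
Σ(b_i/K_i) = 11.8/6.35 + 11.2/344 + 10.9/164 = 1.957 d.
q = Δh / Σ(b_i/K_i) = 12.5 / 1.957 = 6.386 m/day.
In each layer the seepage velocity is v_i = q/n_i, so the layer transit time is t_i = b_i·n_i / q:
  layer 1 (fine sand): t_1 = 11.8 × 0.20 / 6.386 = 0.3695 d
  layer 2 (clean gravel): t_2 = 11.2 × 0.21 / 6.386 = 0.3683 d
  layer 3 (karst limestone): t_3 = 10.9 × 0.07 / 6.386 = 0.1195 d
Total t = Σ t_i = 0.8573 days.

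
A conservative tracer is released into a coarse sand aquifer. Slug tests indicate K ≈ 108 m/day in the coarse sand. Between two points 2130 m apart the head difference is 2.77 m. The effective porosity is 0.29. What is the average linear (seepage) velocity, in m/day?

0.484

Hydraulic gradient i = Δh / L = 2.77 / 2130 = 0.001300.
Darcy flux q = K · i = 108.0 × 0.001300 = 0.1405 m/day.
Seepage velocity v = q / n_e = 0.1405 / 0.29 = 0.4843 m/day.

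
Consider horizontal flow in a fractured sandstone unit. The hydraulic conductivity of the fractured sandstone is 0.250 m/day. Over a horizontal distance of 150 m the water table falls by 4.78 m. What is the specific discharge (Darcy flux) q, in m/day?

0.00797

Hydraulic gradient i = Δh / L = 4.78 / 150 = 0.03187.
Specific discharge q = K · i = 0.2500 × 0.03187 = 0.007967 m/day.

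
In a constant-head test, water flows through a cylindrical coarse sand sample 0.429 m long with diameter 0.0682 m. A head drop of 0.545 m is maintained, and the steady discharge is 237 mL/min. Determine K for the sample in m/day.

73.5

Cross-sectional area A = π·(d/2)² = π × (0.0682/2)² = 0.003653 m².
Convert discharge: 237 mL/min = 3.950e-06 m³/s.
Darcy's law rearranged: K = Q·L / (A·Δh) = 3.950e-06 × 0.429 / (0.003653 × 0.545) = 0.0008511 m/s = 73.54 m/day.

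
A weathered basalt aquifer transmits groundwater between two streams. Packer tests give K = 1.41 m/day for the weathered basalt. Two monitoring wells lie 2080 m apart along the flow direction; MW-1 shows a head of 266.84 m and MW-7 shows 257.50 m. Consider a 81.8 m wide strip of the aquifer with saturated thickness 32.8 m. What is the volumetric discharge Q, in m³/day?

17.0

Cross-sectional area A = 81.8 × 32.8 = 2683 m².
Hydraulic gradient i = (266.84 − 257.50) / 2080 = 9.34 / 2080 = 0.004490.
Darcy's law: Q = K · A · i = 1.410 × 2683 × 0.004490 = 16.99 m³/day.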